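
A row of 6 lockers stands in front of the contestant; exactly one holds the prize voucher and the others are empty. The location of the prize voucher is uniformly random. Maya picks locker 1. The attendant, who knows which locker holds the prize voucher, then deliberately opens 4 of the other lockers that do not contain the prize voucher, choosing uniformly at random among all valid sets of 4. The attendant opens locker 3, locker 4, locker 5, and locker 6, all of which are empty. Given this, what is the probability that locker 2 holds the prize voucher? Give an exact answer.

5/6

Condition on the true location of the prize voucher.
If it is in locker 1 (prior 1/6): the attendant has 5 equally likely choices, so probability 1/5; weight (1/6)·(1/5) = 1/30.
If it is in locker 2 (prior 1/6): the attendant has no choice, probability 1; weight (1/6)·1 = 1/6.
If it is in any of lockers 3, 4, 5, and 6 (prior 1/6 each): that locker was opened and seen not to hold the prize — ruled out; weight (1/6)·0 = 0 each.
The weights sum to 1/5.
So P(the prize voucher in locker 2 | the attendant opened locker 3, locker 4, locker 5, and locker 6) = (1/6) / (1/5) = 5/6.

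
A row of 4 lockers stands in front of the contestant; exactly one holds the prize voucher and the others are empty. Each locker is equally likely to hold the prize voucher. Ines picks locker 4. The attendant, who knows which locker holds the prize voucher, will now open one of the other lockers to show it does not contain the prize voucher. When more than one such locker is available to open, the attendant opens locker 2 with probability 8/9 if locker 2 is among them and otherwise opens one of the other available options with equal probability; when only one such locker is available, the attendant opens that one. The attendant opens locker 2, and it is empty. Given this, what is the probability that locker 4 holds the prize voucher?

Consider each possible location of the prize voucher in turn.
If it is in any of lockers 1, 3, and 4 (prior 1/4 each): locker 2 is available, opened with probability 8/9; weight (1/4)·(8/9) = 2/9 each.
If it is in locker 2 (prior 1/4): the attendant opened locker 2, so this case is ruled out; weight (1/4)·0 = 0.
The weights sum to 2/3.
So P(the prize voucher in locker 4 | the attendant opened locker 2) = (2/9) / (2/3) = 1/3.

1/3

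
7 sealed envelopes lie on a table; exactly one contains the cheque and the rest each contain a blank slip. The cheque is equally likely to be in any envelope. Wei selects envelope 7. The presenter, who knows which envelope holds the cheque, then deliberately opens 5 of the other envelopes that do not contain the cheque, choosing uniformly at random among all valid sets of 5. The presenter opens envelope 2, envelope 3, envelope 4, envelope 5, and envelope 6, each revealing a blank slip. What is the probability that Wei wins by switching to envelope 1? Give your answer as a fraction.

6/7

Apply Bayes' rule, conditioning on where the cheque actually is.
If it is in envelope 1 (prior 1/7): the presenter has no choice, probability 1; weight (1/7)·1 = 1/7.
If it is in any of envelopes 2, 3, 4, 5, and 6 (prior 1/7 each): that envelope was opened and seen not to hold the prize — ruled out; weight (1/7)·0 = 0 each.
If it is in envelope 7 (prior 1/7): the presenter has 6 equally likely choices, so probability 1/6; weight (1/7)·(1/6) = 1/42.
The weights sum to 1/6.
So P(the cheque in envelope 1 | the presenter opened envelope 2, envelope 3, envelope 4, envelope 5, and envelope 6) = (1/7) / (1/6) = 6/7.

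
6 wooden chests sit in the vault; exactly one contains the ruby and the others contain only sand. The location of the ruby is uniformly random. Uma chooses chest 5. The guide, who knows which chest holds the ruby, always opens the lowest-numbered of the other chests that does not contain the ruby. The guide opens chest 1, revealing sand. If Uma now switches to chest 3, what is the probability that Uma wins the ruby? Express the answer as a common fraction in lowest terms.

Apply Bayes' rule, conditioning on where the ruby actually is.
If it is in chest 1 (prior 1/6): the guide opened chest 1, so this case is ruled out; weight (1/6)·0 = 0.
If it is in any of chests 2, 3, 4, 5, and 6 (prior 1/6 each): chest 1 is the lowest-numbered option available, probability 1; weight (1/6)·1 = 1/6 each.
The weights sum to 5/6.
So P(the ruby in chest 3 | the guide opened chest 1) = (1/6) / (5/6) = 1/5.

1/5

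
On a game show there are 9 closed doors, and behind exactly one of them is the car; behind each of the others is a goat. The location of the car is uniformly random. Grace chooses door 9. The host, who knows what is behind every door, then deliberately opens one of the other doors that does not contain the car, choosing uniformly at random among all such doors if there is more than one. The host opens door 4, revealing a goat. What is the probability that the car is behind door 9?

Apply Bayes' rule, conditioning on where the car actually is.
If it is behind any of doors 1, 2, 3, 5, 6, 7, and 8 (prior 1/9 each): the host has 7 equally likely choices, so probability 1/7; weight (1/9)·(1/7) = 1/63 each.
If it is behind door 4 (prior 1/9): the host opened door 4, so this case is ruled out; weight (1/9)·0 = 0.
If it is behind door 9 (prior 1/9): the host has 8 equally likely choices, so probability 1/8; weight (1/9)·(1/8) = 1/72.
The weights sum to 1/8.
So P(the car behind door 9 | the host opened door 4) = (1/72) / (1/8) = 1/9.

1/9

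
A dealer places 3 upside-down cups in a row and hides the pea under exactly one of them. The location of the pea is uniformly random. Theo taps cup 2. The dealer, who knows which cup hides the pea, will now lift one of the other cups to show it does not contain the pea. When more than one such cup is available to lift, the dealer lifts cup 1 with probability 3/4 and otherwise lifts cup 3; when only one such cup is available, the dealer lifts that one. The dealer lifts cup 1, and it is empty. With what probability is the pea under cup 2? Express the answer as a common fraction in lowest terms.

3/7

Condition on the true location of the pea.
If it is under cup 1 (prior 1/3): the dealer opened cup 1, so this case is ruled out; weight (1/3)·0 = 0.
If it is under cup 2 (prior 1/3): cup 1 is available, opened with probability 3/4; weight (1/3)·(3/4) = 1/4.
If it is under cup 3 (prior 1/3): only cup 1 is available, probability 1; weight (1/3)·1 = 1/3.
The weights sum to 7/12.
So P(the pea under cup 2 | the dealer opened cup 1) = (1/4) / (7/12) = 3/7.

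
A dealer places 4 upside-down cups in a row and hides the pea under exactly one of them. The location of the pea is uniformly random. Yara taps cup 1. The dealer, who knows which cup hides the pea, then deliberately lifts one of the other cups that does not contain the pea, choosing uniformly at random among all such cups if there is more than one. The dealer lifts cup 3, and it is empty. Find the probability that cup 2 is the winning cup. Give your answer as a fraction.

3/8

Apply Bayes' rule, conditioning on where the pea actually is.
If it is under cup 1 (prior 1/4): the dealer has 3 equally likely choices, so probability 1/3; weight (1/4)·(1/3) = 1/12.
If it is under either of cups 2 and 4 (prior 1/4 each): the dealer has 2 equally likely choices, so probability 1/2; weight (1/4)·(1/2) = 1/8 each.
If it is under cup 3 (prior 1/4): the dealer opened cup 3, so this case is ruled out; weight (1/4)·0 = 0.
The weights sum to 1/3.
So P(the pea under cup 2 | the dealer opened cup 3) = (1/8) / (1/3) = 3/8.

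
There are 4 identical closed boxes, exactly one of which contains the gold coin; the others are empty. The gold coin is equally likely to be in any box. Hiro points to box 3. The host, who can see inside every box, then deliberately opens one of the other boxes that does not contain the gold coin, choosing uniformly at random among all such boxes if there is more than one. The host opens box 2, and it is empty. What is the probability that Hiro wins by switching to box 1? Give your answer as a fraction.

Consider each possible location of the gold coin in turn.
If it is in either of boxes 1 and 4 (prior 1/4 each): the host has 2 equally likely choices, so probability 1/2; weight (1/4)·(1/2) = 1/8 each.
If it is in box 2 (prior 1/4): the host opened box 2, so this case is ruled out; weight (1/4)·0 = 0.
If it is in box 3 (prior 1/4): the host has 3 equally likely choices, so probability 1/3; weight (1/4)·(1/3) = 1/12.
The weights sum to 1/3.
So P(the gold coin in box 1 | the host opened box 2) = (1/8) / (1/3) = 3/8.

3/8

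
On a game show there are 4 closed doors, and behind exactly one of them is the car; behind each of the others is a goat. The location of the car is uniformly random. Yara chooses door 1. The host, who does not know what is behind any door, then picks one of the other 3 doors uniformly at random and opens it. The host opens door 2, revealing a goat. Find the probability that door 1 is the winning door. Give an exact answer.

1/3

Apply Bayes' rule, conditioning on where the car actually is.
If it is behind any of doors 1, 3, and 4 (prior 1/4 each): the host picks door 2 with probability 1/3 regardless, and it is not the prize; weight (1/4)·(1/3) = 1/12 each.
If it is behind door 2 (prior 1/4): the host opened door 2, so this case is ruled out; weight (1/4)·0 = 0.
The weights sum to 1/4.
So P(the car behind door 1 | the host opened door 2) = (1/12) / (1/4) = 1/3.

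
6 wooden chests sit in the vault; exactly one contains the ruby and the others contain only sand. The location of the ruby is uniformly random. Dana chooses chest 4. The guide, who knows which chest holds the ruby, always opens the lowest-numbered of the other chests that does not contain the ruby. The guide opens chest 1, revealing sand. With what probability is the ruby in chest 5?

Consider each possible location of the ruby in turn.
If it is in chest 1 (prior 1/6): the guide opened chest 1, so this case is ruled out; weight (1/6)·0 = 0.
If it is in any of chests 2, 3, 4, 5, and 6 (prior 1/6 each): chest 1 is the lowest-numbered option available, probability 1; weight (1/6)·1 = 1/6 each.
The weights sum to 5/6.
So P(the ruby in chest 5 | the guide opened chest 1) = (1/6) / (5/6) = 1/5.

1/5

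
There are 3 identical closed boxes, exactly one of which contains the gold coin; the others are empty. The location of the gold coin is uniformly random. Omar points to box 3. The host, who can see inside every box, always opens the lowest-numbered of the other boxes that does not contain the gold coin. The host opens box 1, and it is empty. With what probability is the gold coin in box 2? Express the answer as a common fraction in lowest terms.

Apply Bayes' rule, conditioning on where the gold coin actually is.
If it is in box 1 (prior 1/3): the host opened box 1, so this case is ruled out; weight (1/3)·0 = 0.
If it is in either of boxes 2 and 3 (prior 1/3 each): box 1 is the lowest-numbered option available, probability 1; weight (1/3)·1 = 1/3 each.
The weights sum to 2/3.
So P(the gold coin in box 2 | the host opened box 1) = (1/3) / (2/3) = 1/2.

1/2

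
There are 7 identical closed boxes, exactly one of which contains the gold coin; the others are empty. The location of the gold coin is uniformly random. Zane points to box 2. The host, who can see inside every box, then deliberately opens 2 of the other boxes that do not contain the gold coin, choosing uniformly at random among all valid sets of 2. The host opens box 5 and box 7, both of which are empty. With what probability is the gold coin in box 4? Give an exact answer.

Consider each possible location of the gold coin in turn.
If it is in any of boxes 1, 3, 4, and 6 (prior 1/7 each): the host has 10 equally likely choices, so probability 1/10; weight (1/7)·(1/10) = 1/70 each.
If it is in box 2 (prior 1/7): the host has 15 equally likely choices, so probability 1/15; weight (1/7)·(1/15) = 1/105.
If it is in either of boxes 5 and 7 (prior 1/7 each): that box was opened and seen not to hold the prize — ruled out; weight (1/7)·0 = 0 each.
The weights sum to 1/15.
So P(the gold coin in box 4 | the host opened box 5 and box 7) = (1/70) / (1/15) = 3/14.

3/14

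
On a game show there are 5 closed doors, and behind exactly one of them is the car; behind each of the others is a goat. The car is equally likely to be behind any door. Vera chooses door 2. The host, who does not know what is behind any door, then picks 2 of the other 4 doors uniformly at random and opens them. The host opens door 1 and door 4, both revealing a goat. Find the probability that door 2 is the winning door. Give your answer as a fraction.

1/3

Apply Bayes' rule, conditioning on where the car actually is.
If it is behind either of doors 1 and 4 (prior 1/5 each): that door was opened and seen not to hold the prize — ruled out; weight (1/5)·0 = 0 each.
If it is behind any of doors 2, 3, and 5 (prior 1/5 each): the host picks exactly this set with probability 1/6 regardless, and none is the prize; weight (1/5)·(1/6) = 1/30 each.
The weights sum to 1/10.
So P(the car behind door 2 | the host opened door 1 and door 4) = (1/30) / (1/10) = 1/3.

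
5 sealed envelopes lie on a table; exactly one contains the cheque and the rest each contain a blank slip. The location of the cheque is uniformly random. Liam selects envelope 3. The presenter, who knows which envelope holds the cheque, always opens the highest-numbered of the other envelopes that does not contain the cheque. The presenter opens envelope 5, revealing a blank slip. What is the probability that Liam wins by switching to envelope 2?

Consider each possible location of the cheque in turn.
If it is in any of envelopes 1, 2, 3, and 4 (prior 1/5 each): envelope 5 is the highest-numbered option available, probability 1; weight (1/5)·1 = 1/5 each.
If it is in envelope 5 (prior 1/5): the presenter opened envelope 5, so this case is ruled out; weight (1/5)·0 = 0.
The weights sum to 4/5.
So P(the cheque in envelope 2 | the presenter opened envelope 5) = (1/5) / (4/5) = 1/4.

1/4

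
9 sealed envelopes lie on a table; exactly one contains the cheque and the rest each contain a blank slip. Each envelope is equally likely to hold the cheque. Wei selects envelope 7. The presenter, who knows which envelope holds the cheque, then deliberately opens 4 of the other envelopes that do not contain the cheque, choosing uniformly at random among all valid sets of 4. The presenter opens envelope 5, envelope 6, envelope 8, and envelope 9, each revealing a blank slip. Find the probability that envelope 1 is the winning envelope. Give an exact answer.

2/9

Apply Bayes' rule, conditioning on where the cheque actually is.
If it is in any of envelopes 1, 2, 3, and 4 (prior 1/9 each): the presenter has 35 equally likely choices, so probability 1/35; weight (1/9)·(1/35) = 1/315 each.
If it is in any of envelopes 5, 6, 8, and 9 (prior 1/9 each): that envelope was opened and seen not to hold the prize — ruled out; weight (1/9)·0 = 0 each.
If it is in envelope 7 (prior 1/9): the presenter has 70 equally likely choices, so probability 1/70; weight (1/9)·(1/70) = 1/630.
The weights sum to 1/70.
So P(the cheque in envelope 1 | the presenter opened envelope 5, envelope 6, envelope 8, and envelope 9) = (1/315) / (1/70) = 2/9.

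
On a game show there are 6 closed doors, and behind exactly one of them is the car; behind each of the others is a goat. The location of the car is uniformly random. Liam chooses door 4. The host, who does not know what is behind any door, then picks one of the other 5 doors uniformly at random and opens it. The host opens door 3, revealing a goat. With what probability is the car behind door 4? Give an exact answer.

1/5

Condition on the true location of the car.
If it is behind any of doors 1, 2, 4, 5, and 6 (prior 1/6 each): the host picks door 3 with probability 1/5 regardless, and it is not the prize; weight (1/6)·(1/5) = 1/30 each.
If it is behind door 3 (prior 1/6): the host opened door 3, so this case is ruled out; weight (1/6)·0 = 0.
The weights sum to 1/6.
So P(the car behind door 4 | the host opened door 3) = (1/30) / (1/6) = 1/5.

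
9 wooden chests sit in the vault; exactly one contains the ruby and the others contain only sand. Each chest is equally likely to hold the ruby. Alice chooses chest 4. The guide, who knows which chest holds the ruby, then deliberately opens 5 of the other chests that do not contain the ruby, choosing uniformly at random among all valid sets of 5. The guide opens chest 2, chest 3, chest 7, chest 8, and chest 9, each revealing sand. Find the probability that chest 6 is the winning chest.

8/27

Consider each possible location of the ruby in turn.
If it is in any of chests 1, 5, and 6 (prior 1/9 each): the guide has 21 equally likely choices, so probability 1/21; weight (1/9)·(1/21) = 1/189 each.
If it is in any of chests 2, 3, 7, 8, and 9 (prior 1/9 each): that chest was opened and seen not to hold the prize — ruled out; weight (1/9)·0 = 0 each.
If it is in chest 4 (prior 1/9): the guide has 56 equally likely choices, so probability 1/56; weight (1/9)·(1/56) = 1/504.
The weights sum to 1/56.
So P(the ruby in chest 6 | the guide opened chest 2, chest 3, chest 7, chest 8, and chest 9) = (1/189) / (1/56) = 8/27.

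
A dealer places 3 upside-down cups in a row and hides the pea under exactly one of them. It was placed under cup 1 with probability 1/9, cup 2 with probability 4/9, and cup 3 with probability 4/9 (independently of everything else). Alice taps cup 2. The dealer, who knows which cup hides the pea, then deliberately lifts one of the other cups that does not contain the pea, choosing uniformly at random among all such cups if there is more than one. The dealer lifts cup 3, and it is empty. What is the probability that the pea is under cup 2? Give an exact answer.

2/3

Apply Bayes' rule, conditioning on where the pea actually is.
If it is under cup 1 (prior 1/9): the dealer has no choice, probability 1; weight (1/9)·1 = 1/9.
If it is under cup 2 (prior 4/9): the dealer has 2 equally likely choices, so probability 1/2; weight (4/9)·(1/2) = 2/9.
If it is under cup 3 (prior 4/9): the dealer opened cup 3, so this case is ruled out; weight (4/9)·0 = 0.
The weights sum to 1/3.
So P(the pea under cup 2 | the dealer opened cup 3) = (2/9) / (1/3) = 2/3.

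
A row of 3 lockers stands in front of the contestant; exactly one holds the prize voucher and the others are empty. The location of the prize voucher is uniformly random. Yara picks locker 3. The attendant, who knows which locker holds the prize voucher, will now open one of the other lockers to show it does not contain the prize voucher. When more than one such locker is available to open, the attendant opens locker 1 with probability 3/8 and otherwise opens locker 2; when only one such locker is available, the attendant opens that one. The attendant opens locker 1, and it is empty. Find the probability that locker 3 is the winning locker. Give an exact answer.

3/11

Consider each possible location of the prize voucher in turn.
If it is in locker 1 (prior 1/3): the attendant opened locker 1, so this case is ruled out; weight (1/3)·0 = 0.
If it is in locker 2 (prior 1/3): only locker 1 is available, probability 1; weight (1/3)·1 = 1/3.
If it is in locker 3 (prior 1/3): locker 1 is available, opened with probability 3/8; weight (1/3)·(3/8) = 1/8.
The weights sum to 11/24.
So P(the prize voucher in locker 3 | the attendant opened locker 1) = (1/8) / (11/24) = 3/11.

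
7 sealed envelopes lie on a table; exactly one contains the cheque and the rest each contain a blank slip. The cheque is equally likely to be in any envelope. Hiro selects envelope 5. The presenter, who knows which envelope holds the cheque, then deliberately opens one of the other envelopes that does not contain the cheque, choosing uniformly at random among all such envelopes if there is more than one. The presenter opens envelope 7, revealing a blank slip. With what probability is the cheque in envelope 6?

Apply Bayes' rule, conditioning on where the cheque actually is.
If it is in any of envelopes 1, 2, 3, 4, and 6 (prior 1/7 each): the presenter has 5 equally likely choices, so probability 1/5; weight (1/7)·(1/5) = 1/35 each.
If it is in envelope 5 (prior 1/7): the presenter has 6 equally likely choices, so probability 1/6; weight (1/7)·(1/6) = 1/42.
If it is in envelope 7 (prior 1/7): the presenter opened envelope 7, so this case is ruled out; weight (1/7)·0 = 0.
The weights sum to 1/6.
So P(the cheque in envelope 6 | the presenter opened envelope 7) = (1/35) / (1/6) = 6/35.

6/35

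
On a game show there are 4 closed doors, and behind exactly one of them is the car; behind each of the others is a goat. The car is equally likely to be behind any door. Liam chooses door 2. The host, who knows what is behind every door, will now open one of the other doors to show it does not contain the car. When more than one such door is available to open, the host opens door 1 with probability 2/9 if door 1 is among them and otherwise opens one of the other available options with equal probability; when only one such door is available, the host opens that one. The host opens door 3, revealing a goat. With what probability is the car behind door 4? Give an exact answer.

Condition on the true location of the car.
If it is behind door 1 (prior 1/4): door 1 holds the prize so is unavailable; the host chooses uniformly among the 2 others, probability 1/2; weight (1/4)·(1/2) = 1/8.
If it is behind door 2 (prior 1/4): door 1 is available but not opened; door 3 gets probability (1 − 2/9)/2 = 7/18; weight (1/4)·(7/18) = 7/72.
If it is behind door 3 (prior 1/4): the host opened door 3, so this case is ruled out; weight (1/4)·0 = 0.
If it is behind door 4 (prior 1/4): door 1 is available but not opened, probability 7/9; weight (1/4)·(7/9) = 7/36.
The weights sum to 5/12.
So P(the car behind door 4 | the host opened door 3) = (7/36) / (5/12) = 7/15.

7/15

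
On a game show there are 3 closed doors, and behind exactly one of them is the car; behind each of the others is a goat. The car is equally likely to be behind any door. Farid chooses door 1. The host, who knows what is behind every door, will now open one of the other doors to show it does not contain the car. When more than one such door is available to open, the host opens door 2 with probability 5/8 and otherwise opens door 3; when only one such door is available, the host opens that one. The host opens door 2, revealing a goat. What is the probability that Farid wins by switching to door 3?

8/13

Apply Bayes' rule, conditioning on where the car actually is.
If it is behind door 1 (prior 1/3): door 2 is available, opened with probability 5/8; weight (1/3)·(5/8) = 5/24.
If it is behind door 2 (prior 1/3): the host opened door 2, so this case is ruled out; weight (1/3)·0 = 0.
If it is behind door 3 (prior 1/3): only door 2 is available, probability 1; weight (1/3)·1 = 1/3.
The weights sum to 13/24.
So P(the car behind door 3 | the host opened door 2) = (1/3) / (13/24) = 8/13.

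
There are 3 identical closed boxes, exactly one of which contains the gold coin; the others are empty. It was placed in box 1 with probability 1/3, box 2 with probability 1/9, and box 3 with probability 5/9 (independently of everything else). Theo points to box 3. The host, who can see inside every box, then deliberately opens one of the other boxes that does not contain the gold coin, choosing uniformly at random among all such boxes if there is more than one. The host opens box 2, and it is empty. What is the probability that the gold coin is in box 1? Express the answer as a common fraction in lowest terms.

Apply Bayes' rule, conditioning on where the gold coin actually is.
If it is in box 1 (prior 1/3): the host has no choice, probability 1; weight (1/3)·1 = 1/3.
If it is in box 2 (prior 1/9): the host opened box 2, so this case is ruled out; weight (1/9)·0 = 0.
If it is in box 3 (prior 5/9): the host has 2 equally likely choices, so probability 1/2; weight (5/9)·(1/2) = 5/18.
The weights sum to 11/18.
So P(the gold coin in box 1 | the host opened box 2) = (1/3) / (11/18) = 6/11.

6/11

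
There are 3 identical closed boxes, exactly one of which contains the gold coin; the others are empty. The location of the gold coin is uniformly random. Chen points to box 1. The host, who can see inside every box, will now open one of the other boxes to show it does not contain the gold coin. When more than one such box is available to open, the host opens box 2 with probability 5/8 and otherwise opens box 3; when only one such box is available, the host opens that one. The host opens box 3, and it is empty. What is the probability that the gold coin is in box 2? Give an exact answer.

Condition on the true location of the gold coin.
If it is in box 1 (prior 1/3): box 2 is available but not opened, probability 3/8; weight (1/3)·(3/8) = 1/8.
If it is in box 2 (prior 1/3): only box 3 is available, probability 1; weight (1/3)·1 = 1/3.
If it is in box 3 (prior 1/3): the host opened box 3, so this case is ruled out; weight (1/3)·0 = 0.
The weights sum to 11/24.
So P(the gold coin in box 2 | the host opened box 3) = (1/3) / (11/24) = 8/11.

8/11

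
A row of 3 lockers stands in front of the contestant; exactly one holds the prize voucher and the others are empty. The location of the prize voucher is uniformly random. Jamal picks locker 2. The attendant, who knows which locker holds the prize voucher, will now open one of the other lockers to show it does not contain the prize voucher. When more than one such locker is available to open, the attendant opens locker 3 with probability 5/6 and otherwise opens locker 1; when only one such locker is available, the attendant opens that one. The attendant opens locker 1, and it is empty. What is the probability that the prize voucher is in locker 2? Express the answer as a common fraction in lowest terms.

Consider each possible location of the prize voucher in turn.
If it is in locker 1 (prior 1/3): the attendant opened locker 1, so this case is ruled out; weight (1/3)·0 = 0.
If it is in locker 2 (prior 1/3): locker 3 is available but not opened, probability 1/6; weight (1/3)·(1/6) = 1/18.
If it is in locker 3 (prior 1/3): only locker 1 is available, probability 1; weight (1/3)·1 = 1/3.
The weights sum to 7/18.
So P(the prize voucher in locker 2 | the attendant opened locker 1) = (1/18) / (7/18) = 1/7.

1/7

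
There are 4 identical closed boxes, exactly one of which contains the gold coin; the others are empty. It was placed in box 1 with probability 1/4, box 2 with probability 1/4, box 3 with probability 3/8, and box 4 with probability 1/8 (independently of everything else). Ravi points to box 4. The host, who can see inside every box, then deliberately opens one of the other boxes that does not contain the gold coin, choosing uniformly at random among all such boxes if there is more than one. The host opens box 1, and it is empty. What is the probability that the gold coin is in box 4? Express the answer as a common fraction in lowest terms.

2/17

Consider each possible location of the gold coin in turn.
If it is in box 1 (prior 1/4): the host opened box 1, so this case is ruled out; weight (1/4)·0 = 0.
If it is in box 2 (prior 1/4): the host has 2 equally likely choices, so probability 1/2; weight (1/4)·(1/2) = 1/8.
If it is in box 3 (prior 3/8): the host has 2 equally likely choices, so probability 1/2; weight (3/8)·(1/2) = 3/16.
If it is in box 4 (prior 1/8): the host has 3 equally likely choices, so probability 1/3; weight (1/8)·(1/3) = 1/24.
The weights sum to 17/48.
So P(the gold coin in box 4 | the host opened box 1) = (1/24) / (17/48) = 2/17.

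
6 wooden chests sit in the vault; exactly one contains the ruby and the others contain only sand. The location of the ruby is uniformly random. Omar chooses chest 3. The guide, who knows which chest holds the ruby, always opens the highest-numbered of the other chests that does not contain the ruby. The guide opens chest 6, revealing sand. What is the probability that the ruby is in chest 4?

1/5

Consider each possible location of the ruby in turn.
If it is in any of chests 1, 2, 3, 4, and 5 (prior 1/6 each): chest 6 is the highest-numbered option available, probability 1; weight (1/6)·1 = 1/6 each.
If it is in chest 6 (prior 1/6): the guide opened chest 6, so this case is ruled out; weight (1/6)·0 = 0.
The weights sum to 5/6.
So P(the ruby in chest 4 | the guide opened chest 6) = (1/6) / (5/6) = 1/5.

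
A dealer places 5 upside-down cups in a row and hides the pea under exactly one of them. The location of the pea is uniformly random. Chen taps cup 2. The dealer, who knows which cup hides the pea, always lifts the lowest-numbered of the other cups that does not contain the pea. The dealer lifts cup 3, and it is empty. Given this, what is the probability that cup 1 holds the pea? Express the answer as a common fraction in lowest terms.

1

Condition on the true location of the pea.
If it is under cup 1 (prior 1/5): cup 3 is the lowest-numbered option available, probability 1; weight (1/5)·1 = 1/5.
If it is under any of cups 2, 4, and 5 (prior 1/5 each): the dealer would have opened cup 1 instead, probability 0; weight (1/5)·0 = 0 each.
If it is under cup 3 (prior 1/5): the dealer opened cup 3, so this case is ruled out; weight (1/5)·0 = 0.
The weights sum to 1/5.
So P(the pea under cup 1 | the dealer opened cup 3) = (1/5) / (1/5) = 1.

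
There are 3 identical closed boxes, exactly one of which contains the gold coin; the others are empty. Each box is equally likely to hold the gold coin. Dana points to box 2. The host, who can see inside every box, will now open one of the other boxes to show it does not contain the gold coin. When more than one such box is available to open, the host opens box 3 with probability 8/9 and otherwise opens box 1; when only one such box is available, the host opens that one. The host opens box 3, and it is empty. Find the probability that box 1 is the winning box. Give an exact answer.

Condition on the true location of the gold coin.
If it is in box 1 (prior 1/3): only box 3 is available, probability 1; weight (1/3)·1 = 1/3.
If it is in box 2 (prior 1/3): box 3 is available, opened with probability 8/9; weight (1/3)·(8/9) = 8/27.
If it is in box 3 (prior 1/3): the host opened box 3, so this case is ruled out; weight (1/3)·0 = 0.
The weights sum to 17/27.
So P(the gold coin in box 1 | the host opened box 3) = (1/3) / (17/27) = 9/17.

9/17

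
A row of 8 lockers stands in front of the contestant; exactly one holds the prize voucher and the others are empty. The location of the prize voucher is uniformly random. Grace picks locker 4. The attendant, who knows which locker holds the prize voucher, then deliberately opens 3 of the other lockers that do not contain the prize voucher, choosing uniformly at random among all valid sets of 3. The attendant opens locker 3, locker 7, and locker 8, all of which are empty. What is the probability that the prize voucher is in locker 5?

7/32

Apply Bayes' rule, conditioning on where the prize voucher actually is.
If it is in any of lockers 1, 2, 5, and 6 (prior 1/8 each): the attendant has 20 equally likely choices, so probability 1/20; weight (1/8)·(1/20) = 1/160 each.
If it is in any of lockers 3, 7, and 8 (prior 1/8 each): that locker was opened and seen not to hold the prize — ruled out; weight (1/8)·0 = 0 each.
If it is in locker 4 (prior 1/8): the attendant has 35 equally likely choices, so probability 1/35; weight (1/8)·(1/35) = 1/280.
The weights sum to 1/35.
So P(the prize voucher in locker 5 | the attendant opened locker 3, locker 7, and locker 8) = (1/160) / (1/35) = 7/32.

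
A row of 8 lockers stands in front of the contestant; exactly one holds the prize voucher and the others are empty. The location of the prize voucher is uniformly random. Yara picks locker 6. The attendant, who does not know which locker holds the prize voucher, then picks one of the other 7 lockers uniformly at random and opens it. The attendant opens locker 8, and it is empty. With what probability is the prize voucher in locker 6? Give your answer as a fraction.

1/7

Apply Bayes' rule, conditioning on where the prize voucher actually is.
If it is in any of lockers 1, 2, 3, 4, 5, 6, and 7 (prior 1/8 each): the attendant picks locker 8 with probability 1/7 regardless, and it is not the prize; weight (1/8)·(1/7) = 1/56 each.
If it is in locker 8 (prior 1/8): the attendant opened locker 8, so this case is ruled out; weight (1/8)·0 = 0.
The weights sum to 1/8.
So P(the prize voucher in locker 6 | the attendant opened locker 8) = (1/56) / (1/8) = 1/7.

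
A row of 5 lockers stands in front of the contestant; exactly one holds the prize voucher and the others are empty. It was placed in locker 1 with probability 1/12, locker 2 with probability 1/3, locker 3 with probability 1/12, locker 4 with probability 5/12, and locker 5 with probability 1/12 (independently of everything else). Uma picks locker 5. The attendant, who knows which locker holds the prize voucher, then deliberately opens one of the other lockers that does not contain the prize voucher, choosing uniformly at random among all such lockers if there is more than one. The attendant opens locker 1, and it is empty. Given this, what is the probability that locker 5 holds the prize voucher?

Consider each possible location of the prize voucher in turn.
If it is in locker 1 (prior 1/12): the attendant opened locker 1, so this case is ruled out; weight (1/12)·0 = 0.
If it is in locker 2 (prior 1/3): the attendant has 3 equally likely choices, so probability 1/3; weight (1/3)·(1/3) = 1/9.
If it is in locker 3 (prior 1/12): the attendant has 3 equally likely choices, so probability 1/3; weight (1/12)·(1/3) = 1/36.
If it is in locker 4 (prior 5/12): the attendant has 3 equally likely choices, so probability 1/3; weight (5/12)·(1/3) = 5/36.
If it is in locker 5 (prior 1/12): the attendant has 4 equally likely choices, so probability 1/4; weight (1/12)·(1/4) = 1/48.
The weights sum to 43/144.
So P(the prize voucher in locker 5 | the attendant opened locker 1) = (1/48) / (43/144) = 3/43.

3/43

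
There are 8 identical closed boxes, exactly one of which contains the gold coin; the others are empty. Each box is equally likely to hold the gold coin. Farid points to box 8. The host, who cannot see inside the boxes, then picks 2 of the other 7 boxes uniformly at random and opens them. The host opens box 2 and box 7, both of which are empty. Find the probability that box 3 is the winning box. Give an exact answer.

1/6

Consider each possible location of the gold coin in turn.
If it is in any of boxes 1, 3, 4, 5, 6, and 8 (prior 1/8 each): the host picks exactly this set with probability 1/21 regardless, and none is the prize; weight (1/8)·(1/21) = 1/168 each.
If it is in either of boxes 2 and 7 (prior 1/8 each): that box was opened and seen not to hold the prize — ruled out; weight (1/8)·0 = 0 each.
The weights sum to 1/28.
So P(the gold coin in box 3 | the host opened box 2 and box 7) = (1/168) / (1/28) = 1/6.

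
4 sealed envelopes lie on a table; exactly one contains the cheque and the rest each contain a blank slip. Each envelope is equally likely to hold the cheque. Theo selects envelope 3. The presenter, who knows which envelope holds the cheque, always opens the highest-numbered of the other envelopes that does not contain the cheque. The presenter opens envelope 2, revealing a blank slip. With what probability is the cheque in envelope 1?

0

Condition on the true location of the cheque.
If it is in either of envelopes 1 and 3 (prior 1/4 each): the presenter would have opened envelope 4 instead, probability 0; weight (1/4)·0 = 0 each.
If it is in envelope 2 (prior 1/4): the presenter opened envelope 2, so this case is ruled out; weight (1/4)·0 = 0.
If it is in envelope 4 (prior 1/4): envelope 2 is the highest-numbered option available, probability 1; weight (1/4)·1 = 1/4.
The weights sum to 1/4.
So P(the cheque in envelope 1 | the presenter opened envelope 2) = 0 / (1/4) = 0.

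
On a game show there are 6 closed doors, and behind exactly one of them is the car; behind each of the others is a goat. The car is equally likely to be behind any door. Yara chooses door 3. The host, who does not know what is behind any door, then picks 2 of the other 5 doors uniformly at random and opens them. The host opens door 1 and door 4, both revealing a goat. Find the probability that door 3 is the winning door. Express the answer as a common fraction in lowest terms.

Condition on the true location of the car.
If it is behind either of doors 1 and 4 (prior 1/6 each): that door was opened and seen not to hold the prize — ruled out; weight (1/6)·0 = 0 each.
If it is behind any of doors 2, 3, 5, and 6 (prior 1/6 each): the host picks exactly this set with probability 1/10 regardless, and none is the prize; weight (1/6)·(1/10) = 1/60 each.
The weights sum to 1/15.
So P(the car behind door 3 | the host opened door 1 and door 4) = (1/60) / (1/15) = 1/4.

1/4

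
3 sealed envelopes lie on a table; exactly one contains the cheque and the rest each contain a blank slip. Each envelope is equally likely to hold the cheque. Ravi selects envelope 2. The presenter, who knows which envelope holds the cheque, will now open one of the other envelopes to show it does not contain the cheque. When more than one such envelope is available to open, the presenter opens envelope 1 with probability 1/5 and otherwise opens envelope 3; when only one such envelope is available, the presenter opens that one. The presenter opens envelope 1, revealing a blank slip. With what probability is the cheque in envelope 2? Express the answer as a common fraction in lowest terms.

1/6

Condition on the true location of the cheque.
If it is in envelope 1 (prior 1/3): the presenter opened envelope 1, so this case is ruled out; weight (1/3)·0 = 0.
If it is in envelope 2 (prior 1/3): envelope 1 is available, opened with probability 1/5; weight (1/3)·(1/5) = 1/15.
If it is in envelope 3 (prior 1/3): only envelope 1 is available, probability 1; weight (1/3)·1 = 1/3.
The weights sum to 2/5.
So P(the cheque in envelope 2 | the presenter opened envelope 1) = (1/15) / (2/5) = 1/6.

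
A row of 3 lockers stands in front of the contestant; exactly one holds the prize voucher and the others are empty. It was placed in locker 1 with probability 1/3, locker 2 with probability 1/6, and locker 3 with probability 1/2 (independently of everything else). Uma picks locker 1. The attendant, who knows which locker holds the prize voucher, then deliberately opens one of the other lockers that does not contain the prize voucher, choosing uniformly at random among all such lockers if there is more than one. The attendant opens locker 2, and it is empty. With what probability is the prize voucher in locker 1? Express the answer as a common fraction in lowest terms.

Consider each possible location of the prize voucher in turn.
If it is in locker 1 (prior 1/3): the attendant has 2 equally likely choices, so probability 1/2; weight (1/3)·(1/2) = 1/6.
If it is in locker 2 (prior 1/6): the attendant opened locker 2, so this case is ruled out; weight (1/6)·0 = 0.
If it is in locker 3 (prior 1/2): the attendant has no choice, probability 1; weight (1/2)·1 = 1/2.
The weights sum to 2/3.
So P(the prize voucher in locker 1 | the attendant opened locker 2) = (1/6) / (2/3) = 1/4.

1/4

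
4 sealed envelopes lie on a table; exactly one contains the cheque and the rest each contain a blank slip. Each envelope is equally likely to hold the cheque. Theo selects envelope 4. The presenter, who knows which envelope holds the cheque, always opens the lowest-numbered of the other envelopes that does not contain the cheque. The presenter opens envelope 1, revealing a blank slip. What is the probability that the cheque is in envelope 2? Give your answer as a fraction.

1/3

Condition on the true location of the cheque.
If it is in envelope 1 (prior 1/4): the presenter opened envelope 1, so this case is ruled out; weight (1/4)·0 = 0.
If it is in any of envelopes 2, 3, and 4 (prior 1/4 each): envelope 1 is the lowest-numbered option available, probability 1; weight (1/4)·1 = 1/4 each.
The weights sum to 3/4.
So P(the cheque in envelope 2 | the presenter opened envelope 1) = (1/4) / (3/4) = 1/3.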